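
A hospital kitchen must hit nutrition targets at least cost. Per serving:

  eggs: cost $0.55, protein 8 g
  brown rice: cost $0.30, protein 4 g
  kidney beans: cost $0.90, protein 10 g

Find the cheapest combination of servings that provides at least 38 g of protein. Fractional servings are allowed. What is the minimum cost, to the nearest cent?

$2.61

Cost per g of protein: eggs $0.0688, brown rice $0.0750, kidney beans $0.0900.
With no serving limits, use only eggs: 38 g / 8 g = 4.75 servings × $0.55 = $2.61.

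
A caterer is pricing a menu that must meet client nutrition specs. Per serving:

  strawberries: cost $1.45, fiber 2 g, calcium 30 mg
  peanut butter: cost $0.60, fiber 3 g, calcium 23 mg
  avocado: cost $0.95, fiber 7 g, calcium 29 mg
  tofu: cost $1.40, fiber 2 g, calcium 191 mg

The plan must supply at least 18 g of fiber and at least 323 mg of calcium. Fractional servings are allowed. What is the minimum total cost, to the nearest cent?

strawberries only: max(18/2, 323/30) = 10.77 servings → $15.61.
peanut butter only: max(18/3, 323/23) = 14.04 servings → $8.43.
avocado only: max(18/7, 323/29) = 11.14 servings → $10.58.
tofu only: max(18/2, 323/191) = 9 servings → $12.60.
strawberries + peanut butter: intersection lies outside the first quadrant.
strawberries + avocado: the both-tight solution has a negative serving — not a feasible corner.
strawberries + tofu with both tight: 8.671 servings and 0.3292 servings → $13.03.
peanut butter + avocado: the both-tight solution has a negative serving — not a feasible corner.
peanut butter + tofu with both tight: 5.298 servings and 1.053 servings → $4.65.
avocado + tofu with both tight: 2.183 servings and 1.36 servings → $3.98.
The minimum over all feasible corners is $3.98.

$3.98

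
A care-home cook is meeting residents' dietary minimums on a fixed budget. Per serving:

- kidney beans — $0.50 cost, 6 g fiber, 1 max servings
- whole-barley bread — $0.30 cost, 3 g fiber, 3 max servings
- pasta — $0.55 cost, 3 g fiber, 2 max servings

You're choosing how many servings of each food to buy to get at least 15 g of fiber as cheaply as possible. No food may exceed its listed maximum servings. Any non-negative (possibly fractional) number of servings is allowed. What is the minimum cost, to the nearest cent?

Cost per g of fiber: kidney beans $0.0833, whole-barley bread $0.1000, pasta $0.1833.
Take 1 serving of kidney beans: +6.0 g fiber for $0.50 (total $0.50, still need 9.0 g).
Take 3 servings of whole-barley bread: +9.0 g fiber for $0.90 (total $1.40, still need 0.0 g).
Greedy by cheapest-per-g is optimal for a single linear constraint, so the minimum cost is $1.40.

$1.40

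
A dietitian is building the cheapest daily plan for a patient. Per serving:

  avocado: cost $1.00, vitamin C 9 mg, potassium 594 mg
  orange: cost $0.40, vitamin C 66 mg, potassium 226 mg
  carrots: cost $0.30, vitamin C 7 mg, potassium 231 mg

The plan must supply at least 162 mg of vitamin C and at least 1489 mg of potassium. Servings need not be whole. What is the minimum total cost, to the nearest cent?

$2.14

An LP optimum is at a vertex; with two nutrient constraints at most two foods are used. Check each candidate.
avocado only: max(162/9, 1489/594) = 18 servings → $18.00.
orange only: max(162/66, 1489/226) = 6.588 servings → $2.64.
carrots only: max(162/7, 1489/231) = 23.14 servings → $6.94.
avocado + orange with both tight: 1.659 servings and 2.228 servings → $2.55.
avocado + carrots: the both-tight solution has a negative serving — not a feasible corner.
orange + carrots with both tight: 1.976 servings and 4.513 servings → $2.14.
Cheapest feasible corner: $2.14.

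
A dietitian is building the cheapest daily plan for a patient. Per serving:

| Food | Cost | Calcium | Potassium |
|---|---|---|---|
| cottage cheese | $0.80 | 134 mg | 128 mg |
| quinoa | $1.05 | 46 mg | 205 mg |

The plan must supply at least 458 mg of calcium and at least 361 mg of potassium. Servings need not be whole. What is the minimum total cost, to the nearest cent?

For a min-cost LP with two ≥-constraints, a basic feasible solution has at most two positive variables.
cottage cheese only: max(458/134, 361/128) = 3.418 servings → $2.73.
quinoa only: max(458/46, 361/205) = 9.957 servings → $10.45.
cottage cheese + quinoa with both targets exact would need a negative amount; discard.
So the least-cost plan costs $2.73.

$2.73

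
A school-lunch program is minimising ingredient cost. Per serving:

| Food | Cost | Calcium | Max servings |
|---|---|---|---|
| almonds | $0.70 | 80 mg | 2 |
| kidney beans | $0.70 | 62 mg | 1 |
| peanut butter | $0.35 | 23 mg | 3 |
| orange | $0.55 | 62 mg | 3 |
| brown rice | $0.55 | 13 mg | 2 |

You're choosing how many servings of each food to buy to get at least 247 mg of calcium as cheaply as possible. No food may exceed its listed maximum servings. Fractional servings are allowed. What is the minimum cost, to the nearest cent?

$2.17

Cost per mg of calcium: almonds $0.0088, orange $0.0089, kidney beans $0.0113, peanut butter $0.0152, brown rice $0.0423.
Take 2 servings of almonds: +160.0 mg calcium for $1.40 (total $1.40, still need 87.0 mg).
Take 1.403 servings of orange: +87.0 mg calcium for $0.77 (total $2.17, still need 0.0 mg).
Filling from the cheapest source first is optimal under one linear minimum: $2.17.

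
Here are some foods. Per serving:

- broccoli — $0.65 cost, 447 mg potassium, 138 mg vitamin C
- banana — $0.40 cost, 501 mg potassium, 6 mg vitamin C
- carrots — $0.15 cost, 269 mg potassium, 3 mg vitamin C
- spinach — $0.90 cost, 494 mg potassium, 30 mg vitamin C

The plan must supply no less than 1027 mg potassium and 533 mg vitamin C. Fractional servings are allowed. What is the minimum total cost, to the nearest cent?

Compare the cost at each extreme point of the feasible region.
broccoli only: max(1027/447, 533/138) = 3.862 servings → $2.51.
banana only: max(1027/501, 533/6) = 88.83 servings → $35.53.
carrots only: max(1027/269, 533/3) = 177.7 servings → $26.65.
spinach only: max(1027/494, 533/30) = 17.77 servings → $15.99.
broccoli + banana with both targets exact would need a negative amount; discard.
broccoli + carrots: intersection lies outside the first quadrant.
broccoli + spinach with both targets exact would need a negative amount; discard.
banana + carrots: the both-tight solution has a negative serving — not a feasible corner.
banana + spinach with both targets exact would need a negative amount; discard.
carrots + spinach: the both-tight solution has a negative serving — not a feasible corner.
So the least-cost plan costs $2.51.

$2.51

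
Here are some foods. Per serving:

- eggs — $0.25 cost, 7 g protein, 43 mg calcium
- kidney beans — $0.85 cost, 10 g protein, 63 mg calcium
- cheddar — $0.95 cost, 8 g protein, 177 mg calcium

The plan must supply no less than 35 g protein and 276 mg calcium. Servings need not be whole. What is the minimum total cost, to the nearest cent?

Two binding constraints pin down two serving amounts, so the optimal mix uses at most two foods. The candidates are each food alone (scaled to the tighter of protein/calcium) and each pair with both constraints tight.
eggs only: max(35/7, 276/43) = 6.419 servings → $1.60.
kidney beans only: max(35/10, 276/63) = 4.381 servings → $3.72.
cheddar only: max(35/8, 276/177) = 4.375 servings → $4.16.
eggs + kidney beans: the both-tight solution has a negative serving — not a feasible corner.
eggs + cheddar with both tight: 4.455 servings and 0.4771 servings → $1.57.
kidney beans + cheddar with both tight: 3.149 servings and 0.4384 servings → $3.09.
Cheapest feasible corner: $1.57.

$1.57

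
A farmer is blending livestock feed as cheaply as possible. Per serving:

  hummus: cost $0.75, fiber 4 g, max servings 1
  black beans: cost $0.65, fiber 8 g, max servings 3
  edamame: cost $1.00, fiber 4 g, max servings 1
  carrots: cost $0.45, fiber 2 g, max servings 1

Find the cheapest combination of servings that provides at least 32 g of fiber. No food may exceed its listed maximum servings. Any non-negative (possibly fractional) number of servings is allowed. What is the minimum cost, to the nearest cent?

$3.65

Cost per g of fiber: black beans $0.0813, hummus $0.1875, carrots $0.2250, edamame $0.2500.
Take 3 servings of black beans: +24.0 g fiber for $1.95 (total $1.95, still need 8.0 g).
Take 1 serving of hummus: +4.0 g fiber for $0.75 (total $2.70, still need 4.0 g).
Take 1 serving of carrots: +2.0 g fiber for $0.45 (total $3.15, still need 2.0 g).
Take 0.5 servings of edamame: +2.0 g fiber for $0.50 (total $3.65, still need 0.0 g).
Greedy by cheapest-per-g is optimal for a single linear constraint, so the minimum cost is $3.65.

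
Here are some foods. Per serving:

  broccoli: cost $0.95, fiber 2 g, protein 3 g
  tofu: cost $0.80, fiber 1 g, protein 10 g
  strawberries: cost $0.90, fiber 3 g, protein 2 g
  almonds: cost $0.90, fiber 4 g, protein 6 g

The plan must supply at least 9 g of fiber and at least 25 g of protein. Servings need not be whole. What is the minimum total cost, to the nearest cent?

$2.80

Minimising a linear cost over {fiber ≥ 9, protein ≥ 25, servings ≥ 0} — the optimum is at a vertex, using one or two foods.
broccoli only: max(9/2, 25/3) = 8.333 servings → $7.92.
tofu only: max(9/1, 25/10) = 9 servings → $7.20.
strawberries only: max(9/3, 25/2) = 12.5 servings → $11.25.
almonds only: max(9/4, 25/6) = 4.167 servings → $3.75.
broccoli + tofu with both tight: 3.824 servings and 1.353 servings → $4.71.
broccoli + strawberries: intersection lies outside the first quadrant.
broccoli + almonds (both tight): parallel constraints — no distinct corner.
tofu + strawberries with both tight: 2.036 servings and 2.321 servings → $3.72.
tofu + almonds with both tight: 1.353 servings and 1.912 servings → $2.80.
strawberries + almonds: the both-tight solution has a negative serving — not a feasible corner.
Cheapest feasible corner: $2.80.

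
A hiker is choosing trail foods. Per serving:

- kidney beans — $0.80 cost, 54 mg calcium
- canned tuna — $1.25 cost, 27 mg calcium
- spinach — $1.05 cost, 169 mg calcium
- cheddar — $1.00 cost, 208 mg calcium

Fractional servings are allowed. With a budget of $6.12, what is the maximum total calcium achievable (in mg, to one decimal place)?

Calcium per dollar: cheddar 208, spinach 161, kidney beans 67.5, canned tuna 21.6.
With no serving limits, spend the whole cost allowance on cheddar: $6.12 / $1.00 × 208 mg = 1273.0 mg.

1273.0 mg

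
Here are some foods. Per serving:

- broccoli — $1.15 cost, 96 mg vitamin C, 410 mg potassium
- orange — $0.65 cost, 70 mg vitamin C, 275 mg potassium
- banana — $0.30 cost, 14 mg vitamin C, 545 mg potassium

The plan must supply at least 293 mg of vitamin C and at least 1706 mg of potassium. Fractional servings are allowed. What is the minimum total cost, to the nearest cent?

broccoli only: max(293/96, 1706/410) = 4.161 servings → $4.79.
orange only: max(293/70, 1706/275) = 6.204 servings → $4.03.
banana only: max(293/14, 1706/545) = 20.93 servings → $6.28.
broccoli + orange: the both-tight solution has a negative serving — not a feasible corner.
broccoli + banana with both tight: 2.915 servings and 0.937 servings → $3.63.
orange + banana with both tight: 3.959 servings and 1.133 servings → $2.91.
So the least-cost plan costs $2.91.

$2.91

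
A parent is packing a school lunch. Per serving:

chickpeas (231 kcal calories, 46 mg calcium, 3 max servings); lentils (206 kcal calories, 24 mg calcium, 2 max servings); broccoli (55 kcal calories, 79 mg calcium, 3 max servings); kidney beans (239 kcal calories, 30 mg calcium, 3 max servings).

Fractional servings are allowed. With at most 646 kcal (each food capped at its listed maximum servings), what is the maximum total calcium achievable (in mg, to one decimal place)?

Calcium per kcal: broccoli 1.436, chickpeas 0.1991, kidney beans 0.1255, lentils 0.1165.
Take 3 servings of broccoli: uses 165 kcal, +237.0 mg calcium (running total 237.0 mg).
Take 2.082 servings of chickpeas: uses 481 kcal, +95.8 mg calcium (running total 332.8 mg).
Filling greedily by calcium-per-kcal is optimal for one linear limit, giving 332.8 mg.

332.8 mg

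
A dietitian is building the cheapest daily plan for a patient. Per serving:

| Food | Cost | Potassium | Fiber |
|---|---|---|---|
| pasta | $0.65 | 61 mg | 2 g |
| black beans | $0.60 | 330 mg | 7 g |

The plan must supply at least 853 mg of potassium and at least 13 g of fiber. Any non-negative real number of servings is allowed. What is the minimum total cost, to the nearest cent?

$1.55

Two binding constraints pin down two serving amounts, so the optimal mix uses at most two foods. The candidates are each food alone (scaled to the tighter of potassium/fiber) and each pair with both constraints tight.
pasta only: max(853/61, 13/2) = 13.98 servings → $9.09.
black beans only: max(853/330, 13/7) = 2.585 servings → $1.55.
pasta + black beans with both targets exact would need a negative amount; discard.
Cheapest feasible corner: $1.55.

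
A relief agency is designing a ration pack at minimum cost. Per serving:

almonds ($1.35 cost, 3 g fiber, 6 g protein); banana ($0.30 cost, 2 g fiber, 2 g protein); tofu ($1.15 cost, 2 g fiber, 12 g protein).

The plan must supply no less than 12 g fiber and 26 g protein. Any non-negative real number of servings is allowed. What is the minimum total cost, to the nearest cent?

$2.99

almonds only: max(12/3, 26/6) = 4.333 servings → $5.85.
banana only: max(12/2, 26/2) = 13 servings → $3.90.
tofu only: max(12/2, 26/12) = 6 servings → $6.90.
almonds + banana: the both-tight solution has a negative serving — not a feasible corner.
almonds + tofu with both tight: 3.833 servings and 0.25 servings → $5.46.
banana + tofu with both tight: 4.6 servings and 1.4 servings → $2.99.
Cheapest feasible corner: $2.99.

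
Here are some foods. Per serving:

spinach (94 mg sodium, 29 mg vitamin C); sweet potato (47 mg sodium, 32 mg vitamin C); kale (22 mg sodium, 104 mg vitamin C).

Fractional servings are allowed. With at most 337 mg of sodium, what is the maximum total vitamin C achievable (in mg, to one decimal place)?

Vitamin C per mg sodium: kale 4.727, sweet potato 0.6809, spinach 0.3085.
With no serving limits, spend the whole sodium allowance on kale: 337 mg / 22 mg × 104 mg = 1593.1 mg.

1593.1 mg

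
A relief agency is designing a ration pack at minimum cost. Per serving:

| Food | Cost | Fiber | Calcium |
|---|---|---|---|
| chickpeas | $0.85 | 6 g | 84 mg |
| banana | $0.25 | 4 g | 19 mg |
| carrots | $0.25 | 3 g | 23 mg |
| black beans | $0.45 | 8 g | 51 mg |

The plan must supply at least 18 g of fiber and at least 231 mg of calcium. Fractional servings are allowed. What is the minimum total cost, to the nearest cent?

$2.04

Check every corner: each single food scaled to meet both minima, and each pair solved so both constraints bind.
chickpeas only: max(18/6, 231/84) = 3 servings → $2.55.
banana only: max(18/4, 231/19) = 12.16 servings → $3.04.
carrots only: max(18/3, 231/23) = 10.04 servings → $2.51.
black beans only: max(18/8, 231/51) = 4.529 servings → $2.04.
chickpeas + banana with both tight: 2.622 servings and 0.5676 servings → $2.37.
chickpeas + carrots with both tight: 2.447 servings and 1.105 servings → $2.36.
chickpeas + black beans with both tight: 2.541 servings and 0.3443 servings → $2.31.
banana + carrots with both targets exact would need a negative amount; discard.
banana + black beans: intersection lies outside the first quadrant.
carrots + black beans: intersection lies outside the first quadrant.
Cheapest feasible corner: $2.04.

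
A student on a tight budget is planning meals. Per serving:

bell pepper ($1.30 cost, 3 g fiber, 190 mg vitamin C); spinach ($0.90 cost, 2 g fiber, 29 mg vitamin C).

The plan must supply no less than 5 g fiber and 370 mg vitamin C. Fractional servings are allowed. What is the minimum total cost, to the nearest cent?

$2.53

For a min-cost LP with two ≥-constraints, a basic feasible solution has at most two positive variables.
bell pepper only: max(5/3, 370/190) = 1.947 servings → $2.53.
spinach only: max(5/2, 370/29) = 12.76 servings → $11.48.
bell pepper + spinach with both targets exact would need a negative amount; discard.
Cheapest feasible corner: $2.53.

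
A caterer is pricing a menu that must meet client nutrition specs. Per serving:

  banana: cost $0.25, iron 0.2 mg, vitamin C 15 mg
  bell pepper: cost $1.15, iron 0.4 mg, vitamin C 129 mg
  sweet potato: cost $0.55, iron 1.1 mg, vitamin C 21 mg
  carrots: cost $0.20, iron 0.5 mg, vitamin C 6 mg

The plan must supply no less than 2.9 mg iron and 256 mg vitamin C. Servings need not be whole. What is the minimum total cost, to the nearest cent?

$2.92

The cheapest plan sits at a corner of the feasible region — with two constraints it uses at most two foods.
banana only: max(2.9/0.2, 256/15) = 17.07 servings → $4.27.
bell pepper only: max(2.9/0.4, 256/129) = 7.25 servings → $8.34.
sweet potato only: max(2.9/1.1, 256/21) = 12.19 servings → $6.70.
carrots only: max(2.9/0.5, 256/6) = 42.67 servings → $8.53.
banana + bell pepper with both tight: 13.72 servings and 0.3889 servings → $3.88.
banana + sweet potato with both targets exact would need a negative amount; discard.
banana + carrots with both targets exact would need a negative amount; discard.
bell pepper + sweet potato with both tight: 1.653 servings and 2.035 servings → $3.02.
bell pepper + carrots with both tight: 1.781 servings and 4.375 servings → $2.92.
sweet potato + carrots: the both-tight solution has a negative serving — not a feasible corner.
Cheapest feasible corner: $2.92.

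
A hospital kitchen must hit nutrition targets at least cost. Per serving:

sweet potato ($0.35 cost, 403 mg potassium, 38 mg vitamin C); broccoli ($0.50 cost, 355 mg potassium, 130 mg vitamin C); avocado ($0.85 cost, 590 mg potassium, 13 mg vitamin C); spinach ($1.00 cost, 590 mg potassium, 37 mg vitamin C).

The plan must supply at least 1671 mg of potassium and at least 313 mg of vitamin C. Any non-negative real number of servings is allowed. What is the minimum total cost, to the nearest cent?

$1.76

Compare the cost at each extreme point of the feasible region.
sweet potato only: max(1671/403, 313/38) = 8.237 servings → $2.88.
broccoli only: max(1671/355, 313/130) = 4.707 servings → $2.35.
avocado only: max(1671/590, 313/13) = 24.08 servings → $20.47.
spinach only: max(1671/590, 313/37) = 8.459 servings → $8.46.
sweet potato + broccoli with both tight: 2.728 servings and 1.61 servings → $1.76.
sweet potato + avocado: intersection lies outside the first quadrant.
sweet potato + spinach: intersection lies outside the first quadrant.
broccoli + avocado with both tight: 2.26 servings and 1.472 servings → $2.38.
broccoli + spinach with both tight: 1.933 servings and 1.669 servings → $2.64.
avocado + spinach: intersection lies outside the first quadrant.
So the least-cost plan costs $1.76.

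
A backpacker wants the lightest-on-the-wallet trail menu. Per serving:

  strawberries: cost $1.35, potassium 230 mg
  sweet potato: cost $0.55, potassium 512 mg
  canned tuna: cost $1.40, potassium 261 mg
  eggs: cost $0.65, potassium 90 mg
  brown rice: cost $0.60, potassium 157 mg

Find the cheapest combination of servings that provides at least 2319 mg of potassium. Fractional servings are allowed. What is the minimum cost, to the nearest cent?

Cost per mg of potassium: sweet potato $0.0011, brown rice $0.0038, canned tuna $0.0054, strawberries $0.0059, eggs $0.0072.
With no serving limits, use only sweet potato: 2319 mg / 512 mg = 4.529 servings × $0.55 = $2.49.

$2.49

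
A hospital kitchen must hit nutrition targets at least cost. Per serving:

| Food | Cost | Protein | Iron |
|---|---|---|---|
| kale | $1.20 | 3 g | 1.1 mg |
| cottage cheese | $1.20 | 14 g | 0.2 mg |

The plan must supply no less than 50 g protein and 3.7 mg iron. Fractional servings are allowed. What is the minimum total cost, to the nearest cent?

Compare the cost at each extreme point of the feasible region.
kale only: max(50/3, 3.7/1.1) = 16.67 servings → $20.00.
cottage cheese only: max(50/14, 3.7/0.2) = 18.5 servings → $22.20.
kale + cottage cheese with both tight: 2.824 servings and 2.966 servings → $6.95.
Cheapest feasible corner: $6.95.

$6.95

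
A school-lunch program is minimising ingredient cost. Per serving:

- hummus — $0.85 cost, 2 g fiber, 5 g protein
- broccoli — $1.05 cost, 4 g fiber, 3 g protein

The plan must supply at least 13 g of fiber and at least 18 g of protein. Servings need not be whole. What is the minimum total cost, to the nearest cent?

An LP optimum is at a vertex; with two nutrient constraints at most two foods are used. Check each candidate.
hummus only: max(13/2, 18/5) = 6.5 servings → $5.53.
broccoli only: max(13/4, 18/3) = 6 servings → $6.30.
hummus + broccoli with both tight: 2.357 servings and 2.071 servings → $4.18.
The minimum over all feasible corners is $4.18.

$4.18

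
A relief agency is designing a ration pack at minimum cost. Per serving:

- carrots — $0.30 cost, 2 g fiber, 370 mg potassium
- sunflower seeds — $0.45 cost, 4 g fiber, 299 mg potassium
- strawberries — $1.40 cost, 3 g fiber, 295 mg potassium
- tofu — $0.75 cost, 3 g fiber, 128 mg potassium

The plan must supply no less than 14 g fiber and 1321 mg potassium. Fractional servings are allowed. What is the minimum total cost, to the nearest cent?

$1.67

carrots only: max(14/2, 1321/370) = 7 servings → $2.10.
sunflower seeds only: max(14/4, 1321/299) = 4.418 servings → $1.99.
strawberries only: max(14/3, 1321/295) = 4.667 servings → $6.53.
tofu only: max(14/3, 1321/128) = 10.32 servings → $7.74.
carrots + sunflower seeds with both tight: 1.245 servings and 2.878 servings → $1.67.
carrots + strawberries: intersection lies outside the first quadrant.
carrots + tofu with both tight: 2.542 servings and 2.972 servings → $2.99.
sunflower seeds + strawberries with both tight: 0.5901 servings and 3.88 servings → $5.70.
sunflower seeds + tofu with both targets exact would need a negative amount; discard.
strawberries + tofu with both tight: 4.333 servings and 0.3333 servings → $6.32.
Cheapest feasible corner: $1.67.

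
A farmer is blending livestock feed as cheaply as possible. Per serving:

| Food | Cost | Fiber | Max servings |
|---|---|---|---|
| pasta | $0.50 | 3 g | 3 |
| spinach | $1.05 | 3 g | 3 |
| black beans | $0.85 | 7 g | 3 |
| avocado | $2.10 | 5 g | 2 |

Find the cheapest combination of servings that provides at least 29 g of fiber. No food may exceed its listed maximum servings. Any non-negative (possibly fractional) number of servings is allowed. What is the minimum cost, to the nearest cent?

Cost per g of fiber: black beans $0.1214, pasta $0.1667, spinach $0.3500, avocado $0.4200.
Take 3 servings of black beans: +21.0 g fiber for $2.55 (total $2.55, still need 8.0 g).
Take 2.667 servings of pasta: +8.0 g fiber for $1.33 (total $3.88, still need 0.0 g).
Filling from the cheapest source first is optimal under one linear minimum: $3.88.

$3.88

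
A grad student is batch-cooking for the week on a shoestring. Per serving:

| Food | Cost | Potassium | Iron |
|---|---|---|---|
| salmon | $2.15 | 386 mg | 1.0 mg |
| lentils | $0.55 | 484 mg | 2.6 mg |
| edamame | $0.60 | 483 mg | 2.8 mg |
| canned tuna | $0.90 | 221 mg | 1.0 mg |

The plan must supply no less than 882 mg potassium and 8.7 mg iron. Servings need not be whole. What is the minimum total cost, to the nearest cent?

$1.84

At the optimum either one food covers both requirements or two foods hit both targets exactly; no other combination can be cheaper.
salmon only: max(882/386, 8.7/1.0) = 8.7 servings → $18.70.
lentils only: max(882/484, 8.7/2.6) = 3.346 servings → $1.84.
edamame only: max(882/483, 8.7/2.8) = 3.107 servings → $1.86.
canned tuna only: max(882/221, 8.7/1.0) = 8.7 servings → $7.83.
salmon + lentils: intersection lies outside the first quadrant.
salmon + edamame: intersection lies outside the first quadrant.
salmon + canned tuna: the both-tight solution has a negative serving — not a feasible corner.
lentils + edamame with both targets exact would need a negative amount; discard.
lentils + canned tuna: the both-tight solution has a negative serving — not a feasible corner.
edamame + canned tuna with both targets exact would need a negative amount; discard.
The minimum over all feasible corners is $1.84.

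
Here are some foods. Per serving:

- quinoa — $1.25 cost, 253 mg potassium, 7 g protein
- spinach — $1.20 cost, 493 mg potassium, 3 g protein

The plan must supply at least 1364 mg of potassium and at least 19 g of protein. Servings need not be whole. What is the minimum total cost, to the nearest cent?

Two binding constraints pin down two serving amounts, so the optimal mix uses at most two foods. The candidates are each food alone (scaled to the tighter of potassium/protein) and each pair with both constraints tight.
quinoa only: max(1364/253, 19/7) = 5.391 servings → $6.74.
spinach only: max(1364/493, 19/3) = 6.333 servings → $7.60.
quinoa + spinach with both tight: 1.96 servings and 1.761 servings → $4.56.
The minimum over all feasible corners is $4.56.

$4.56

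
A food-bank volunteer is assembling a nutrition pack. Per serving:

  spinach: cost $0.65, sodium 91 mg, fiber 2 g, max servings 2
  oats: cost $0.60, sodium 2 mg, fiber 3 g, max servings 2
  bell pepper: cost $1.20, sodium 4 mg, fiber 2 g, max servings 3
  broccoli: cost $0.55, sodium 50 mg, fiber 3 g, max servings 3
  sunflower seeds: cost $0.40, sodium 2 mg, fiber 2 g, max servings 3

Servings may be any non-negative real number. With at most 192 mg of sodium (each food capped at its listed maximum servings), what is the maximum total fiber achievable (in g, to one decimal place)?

Fiber per mg sodium: oats 1.5, sunflower seeds 1, bell pepper 0.5, broccoli 0.06, spinach 0.02198.
Take 2 servings of oats: uses 4 mg sodium, +6.0 g fiber (running total 6.0 g).
Take 3 servings of sunflower seeds: uses 6 mg sodium, +6.0 g fiber (running total 12.0 g).
Take 3 servings of bell pepper: uses 12 mg sodium, +6.0 g fiber (running total 18.0 g).
Take 3 servings of broccoli: uses 150 mg sodium, +9.0 g fiber (running total 27.0 g).
Take 0.2198 servings of spinach: uses 20 mg sodium, +0.4 g fiber (running total 27.4 g).
Filling greedily by fiber-per-mg sodium is optimal for one linear limit, giving 27.4 g.

27.4 g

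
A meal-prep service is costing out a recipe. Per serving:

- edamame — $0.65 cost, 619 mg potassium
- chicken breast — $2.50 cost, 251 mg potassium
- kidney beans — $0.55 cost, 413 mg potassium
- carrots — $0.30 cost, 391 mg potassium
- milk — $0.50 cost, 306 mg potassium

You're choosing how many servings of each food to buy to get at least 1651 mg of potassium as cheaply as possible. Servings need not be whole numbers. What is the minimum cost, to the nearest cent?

Cost per mg of potassium: carrots $0.0008, edamame $0.0011, kidney beans $0.0013, milk $0.0016, chicken breast $0.0100.
With no serving limits, use only carrots: 1651 mg / 391 mg = 4.223 servings × $0.30 = $1.27.

$1.27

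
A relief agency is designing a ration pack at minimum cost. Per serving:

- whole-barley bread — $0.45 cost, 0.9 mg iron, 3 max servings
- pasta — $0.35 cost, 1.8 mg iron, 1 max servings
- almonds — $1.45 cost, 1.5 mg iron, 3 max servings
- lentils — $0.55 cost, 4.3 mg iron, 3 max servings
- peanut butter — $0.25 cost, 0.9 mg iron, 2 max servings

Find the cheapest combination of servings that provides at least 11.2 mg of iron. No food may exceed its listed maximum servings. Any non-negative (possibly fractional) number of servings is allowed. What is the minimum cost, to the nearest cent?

$1.43

Cost per mg of iron: lentils $0.1279, pasta $0.1944, peanut butter $0.2778, whole-barley bread $0.5000, almonds $0.9667.
Take 2.605 servings of lentils: +11.2 mg iron for $1.43 (total $1.43, still need 0.0 mg).
Filling from the cheapest source first is optimal under one linear minimum: $1.43.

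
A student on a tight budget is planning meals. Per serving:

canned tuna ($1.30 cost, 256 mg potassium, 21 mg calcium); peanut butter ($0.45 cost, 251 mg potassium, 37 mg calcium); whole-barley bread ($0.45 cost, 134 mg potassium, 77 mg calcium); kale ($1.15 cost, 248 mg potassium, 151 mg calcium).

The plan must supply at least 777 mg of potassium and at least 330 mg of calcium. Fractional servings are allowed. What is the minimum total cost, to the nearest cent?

$2.18

Two binding constraints pin down two serving amounts, so the optimal mix uses at most two foods. The candidates are each food alone (scaled to the tighter of potassium/calcium) and each pair with both constraints tight.
canned tuna only: max(777/256, 330/21) = 15.71 servings → $20.43.
peanut butter only: max(777/251, 330/37) = 8.919 servings → $4.01.
whole-barley bread only: max(777/134, 330/77) = 5.799 servings → $2.61.
kale only: max(777/248, 330/151) = 3.133 servings → $3.60.
canned tuna + peanut butter: intersection lies outside the first quadrant.
canned tuna + whole-barley bread with both tight: 0.9237 servings and 4.034 servings → $3.02.
canned tuna + kale with both tight: 1.061 servings and 2.038 servings → $3.72.
peanut butter + whole-barley bread with both tight: 1.086 servings and 3.764 servings → $2.18.
peanut butter + kale with both tight: 1.235 servings and 1.883 servings → $2.72.
whole-barley bread + kale: the both-tight solution has a negative serving — not a feasible corner.
So the least-cost plan costs $2.18.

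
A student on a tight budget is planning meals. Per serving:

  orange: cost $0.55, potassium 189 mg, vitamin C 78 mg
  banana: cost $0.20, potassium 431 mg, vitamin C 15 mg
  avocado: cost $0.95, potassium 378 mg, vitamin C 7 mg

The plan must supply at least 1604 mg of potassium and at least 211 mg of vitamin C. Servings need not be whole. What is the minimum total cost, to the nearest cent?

$1.75

orange only: max(1604/189, 211/78) = 8.487 servings → $4.67.
banana only: max(1604/431, 211/15) = 14.07 servings → $2.81.
avocado only: max(1604/378, 211/7) = 30.14 servings → $28.64.
orange + banana with both tight: 2.173 servings and 2.769 servings → $1.75.
orange + avocado with both tight: 2.434 servings and 3.027 servings → $4.21.
banana + avocado: intersection lies outside the first quadrant.
The minimum over all feasible corners is $1.75.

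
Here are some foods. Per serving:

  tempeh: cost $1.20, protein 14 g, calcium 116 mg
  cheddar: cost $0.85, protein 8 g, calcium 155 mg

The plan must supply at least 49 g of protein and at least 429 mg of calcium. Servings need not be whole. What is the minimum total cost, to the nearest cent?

$4.24

Minimising a linear cost over {protein ≥ 49, calcium ≥ 429, servings ≥ 0} — the optimum is at a vertex, using one or two foods.
tempeh only: max(49/14, 429/116) = 3.698 servings → $4.44.
cheddar only: max(49/8, 429/155) = 6.125 servings → $5.21.
tempeh + cheddar with both tight: 3.352 servings and 0.2593 servings → $4.24.
The minimum over all feasible corners is $4.24.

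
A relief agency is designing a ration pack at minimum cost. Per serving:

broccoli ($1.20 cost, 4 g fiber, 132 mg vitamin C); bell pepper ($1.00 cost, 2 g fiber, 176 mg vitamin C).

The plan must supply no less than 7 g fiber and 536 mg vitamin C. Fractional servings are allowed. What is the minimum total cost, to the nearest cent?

$3.21

broccoli only: max(7/4, 536/132) = 4.061 servings → $4.87.
bell pepper only: max(7/2, 536/176) = 3.5 servings → $3.50.
broccoli + bell pepper with both tight: 0.3636 servings and 2.773 servings → $3.21.
The minimum over all feasible corners is $3.21.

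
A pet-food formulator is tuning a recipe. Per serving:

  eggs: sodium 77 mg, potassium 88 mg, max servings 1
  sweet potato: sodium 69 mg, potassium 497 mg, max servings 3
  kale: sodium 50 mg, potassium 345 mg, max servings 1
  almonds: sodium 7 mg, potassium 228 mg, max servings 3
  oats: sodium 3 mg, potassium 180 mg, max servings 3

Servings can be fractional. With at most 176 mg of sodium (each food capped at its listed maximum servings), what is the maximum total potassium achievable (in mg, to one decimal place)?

Potassium per mg sodium: oats 60, almonds 32.57, sweet potato 7.203, kale 6.9, eggs 1.143.
Take 3 servings of oats: uses 9 mg sodium, +540.0 mg potassium (running total 540.0 mg).
Take 3 servings of almonds: uses 21 mg sodium, +684.0 mg potassium (running total 1224.0 mg).
Take 2.116 servings of sweet potato: uses 146 mg sodium, +1051.6 mg potassium (running total 2275.6 mg).
Greedy by best ratio exhausts the sodium allowance optimally: 2275.6 mg.

2275.6 mg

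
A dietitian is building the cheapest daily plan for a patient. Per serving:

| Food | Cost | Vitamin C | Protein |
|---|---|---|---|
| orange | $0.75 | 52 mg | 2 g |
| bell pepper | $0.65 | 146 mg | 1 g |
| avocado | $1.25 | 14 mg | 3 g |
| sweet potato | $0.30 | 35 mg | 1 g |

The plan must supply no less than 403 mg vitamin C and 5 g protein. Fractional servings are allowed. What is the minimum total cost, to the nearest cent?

$2.22

Check every corner: each single food scaled to meet both minima, and each pair solved so both constraints bind.
orange only: max(403/52, 5/2) = 7.75 servings → $5.81.
bell pepper only: max(403/146, 5/1) = 5 servings → $3.25.
avocado only: max(403/14, 5/3) = 28.79 servings → $35.98.
sweet potato only: max(403/35, 5/1) = 11.51 servings → $3.45.
orange + bell pepper with both tight: 1.363 servings and 2.275 servings → $2.50.
orange + avocado: the both-tight solution has a negative serving — not a feasible corner.
orange + sweet potato with both targets exact would need a negative amount; discard.
bell pepper + avocado with both tight: 2.686 servings and 0.7712 servings → $2.71.
bell pepper + sweet potato with both tight: 2.054 servings and 2.946 servings → $2.22.
avocado + sweet potato: intersection lies outside the first quadrant.
The minimum over all feasible corners is $2.22.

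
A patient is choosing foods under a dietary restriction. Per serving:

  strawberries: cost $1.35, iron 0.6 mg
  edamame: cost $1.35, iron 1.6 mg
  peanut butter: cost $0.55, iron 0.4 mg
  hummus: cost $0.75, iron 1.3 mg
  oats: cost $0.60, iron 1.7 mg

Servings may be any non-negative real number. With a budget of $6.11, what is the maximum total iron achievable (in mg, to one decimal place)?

17.3 mg

Iron per dollar: oats 2.833, hummus 1.733, edamame 1.185, peanut butter 0.7273, strawberries 0.4444.
With no serving limits, spend the whole cost allowance on oats: $6.11 / $0.60 × 1.7 mg = 17.3 mg.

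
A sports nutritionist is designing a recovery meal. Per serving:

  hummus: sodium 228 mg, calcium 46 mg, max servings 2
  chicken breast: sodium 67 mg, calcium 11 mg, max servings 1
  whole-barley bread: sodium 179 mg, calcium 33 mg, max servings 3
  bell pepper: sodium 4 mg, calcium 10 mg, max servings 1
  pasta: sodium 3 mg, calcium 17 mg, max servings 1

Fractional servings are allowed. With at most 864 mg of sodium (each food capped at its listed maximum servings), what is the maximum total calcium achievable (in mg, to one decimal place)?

192.9 mg

Calcium per mg sodium: pasta 5.667, bell pepper 2.5, hummus 0.2018, whole-barley bread 0.1844, chicken breast 0.1642.
Take 1 serving of pasta: uses 3 mg sodium, +17.0 mg calcium (running total 17.0 mg).
Take 1 serving of bell pepper: uses 4 mg sodium, +10.0 mg calcium (running total 27.0 mg).
Take 2 servings of hummus: uses 456 mg sodium, +92.0 mg calcium (running total 119.0 mg).
Take 2.24 servings of whole-barley bread: uses 401 mg sodium, +73.9 mg calcium (running total 192.9 mg).
Greedy by best ratio exhausts the sodium allowance optimally: 192.9 mg.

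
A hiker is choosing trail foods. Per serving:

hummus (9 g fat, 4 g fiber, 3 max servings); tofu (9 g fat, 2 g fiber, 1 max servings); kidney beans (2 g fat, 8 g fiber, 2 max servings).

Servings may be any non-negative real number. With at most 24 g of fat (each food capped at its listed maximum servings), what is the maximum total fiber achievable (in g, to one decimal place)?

24.9 g

Fiber per g fat: kidney beans 4, hummus 0.4444, tofu 0.2222.
Take 2 servings of kidney beans: uses 4 g fat, +16.0 g fiber (running total 16.0 g).
Take 2.222 servings of hummus: uses 20 g fat, +8.9 g fiber (running total 24.9 g).
Filling greedily by fiber-per-g fat is optimal for one linear limit, giving 24.9 g.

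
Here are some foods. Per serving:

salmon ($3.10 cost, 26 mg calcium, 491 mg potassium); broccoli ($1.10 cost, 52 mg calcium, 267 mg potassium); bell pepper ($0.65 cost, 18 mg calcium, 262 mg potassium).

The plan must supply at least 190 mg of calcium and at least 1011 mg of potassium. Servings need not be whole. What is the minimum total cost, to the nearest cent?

$4.08

Compare the cost at each extreme point of the feasible region.
salmon only: max(190/26, 1011/491) = 7.308 servings → $22.65.
broccoli only: max(190/52, 1011/267) = 3.787 servings → $4.17.
bell pepper only: max(190/18, 1011/262) = 10.56 servings → $6.86.
salmon + broccoli with both tight: 0.09909 servings and 3.604 servings → $4.27.
salmon + bell pepper: the both-tight solution has a negative serving — not a feasible corner.
broccoli + bell pepper with both tight: 3.582 servings and 0.2089 servings → $4.08.
Cheapest feasible corner: $4.08.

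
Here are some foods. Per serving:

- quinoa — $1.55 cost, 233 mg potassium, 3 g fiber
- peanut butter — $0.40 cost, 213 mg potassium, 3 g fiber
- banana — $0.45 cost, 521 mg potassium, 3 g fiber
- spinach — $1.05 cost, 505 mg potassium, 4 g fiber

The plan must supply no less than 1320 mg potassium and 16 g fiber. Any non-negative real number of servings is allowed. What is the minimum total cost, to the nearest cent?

Minimising a linear cost over {potassium ≥ 1320, fiber ≥ 16, servings ≥ 0} — the optimum is at a vertex, using one or two foods.
quinoa only: max(1320/233, 16/3) = 5.665 servings → $8.78.
peanut butter only: max(1320/213, 16/3) = 6.197 servings → $2.48.
banana only: max(1320/521, 16/3) = 5.333 servings → $2.40.
spinach only: max(1320/505, 16/4) = 4 servings → $4.20.
quinoa + peanut butter: the both-tight solution has a negative serving — not a feasible corner.
quinoa + banana with both tight: 5.065 servings and 0.2685 servings → $7.97.
quinoa + spinach with both tight: 4.803 servings and 0.3979 servings → $7.86.
peanut butter + banana with both tight: 4.736 servings and 0.5974 servings → $2.16.
peanut butter + spinach with both tight: 4.223 servings and 0.8326 servings → $2.56.
banana + spinach: the both-tight solution has a negative serving — not a feasible corner.
The minimum over all feasible corners is $2.16.

$2.16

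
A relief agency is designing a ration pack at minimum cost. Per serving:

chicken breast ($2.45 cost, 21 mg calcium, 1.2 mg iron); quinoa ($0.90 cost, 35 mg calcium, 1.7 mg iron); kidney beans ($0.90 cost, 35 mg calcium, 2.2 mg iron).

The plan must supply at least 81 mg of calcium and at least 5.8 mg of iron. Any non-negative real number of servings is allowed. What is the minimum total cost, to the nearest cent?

$2.37

With two linear requirements the optimum uses one or two foods; enumerate the corners.
chicken breast only: max(81/21, 5.8/1.2) = 4.833 servings → $11.84.
quinoa only: max(81/35, 5.8/1.7) = 3.412 servings → $3.07.
kidney beans only: max(81/35, 5.8/2.2) = 2.636 servings → $2.37.
chicken breast + quinoa with both targets exact would need a negative amount; discard.
chicken breast + kidney beans with both targets exact would need a negative amount; discard.
quinoa + kidney beans: the both-tight solution has a negative serving — not a feasible corner.
Cheapest feasible corner: $2.37.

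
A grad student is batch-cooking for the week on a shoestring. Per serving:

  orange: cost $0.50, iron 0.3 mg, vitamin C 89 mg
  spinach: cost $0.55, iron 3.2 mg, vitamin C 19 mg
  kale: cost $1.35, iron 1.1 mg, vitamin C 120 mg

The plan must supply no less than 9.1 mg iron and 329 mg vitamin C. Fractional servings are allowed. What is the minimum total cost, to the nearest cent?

A basic optimal solution has at most two foods positive. Try each food alone and each pair with both targets met exactly.
orange only: max(9.1/0.3, 329/89) = 30.33 servings → $15.17.
spinach only: max(9.1/3.2, 329/19) = 17.32 servings → $9.52.
kale only: max(9.1/1.1, 329/120) = 8.273 servings → $11.17.
orange + spinach with both tight: 3.153 servings and 2.548 servings → $2.98.
orange + kale with both targets exact would need a negative amount; discard.
spinach + kale with both tight: 2.011 servings and 2.423 servings → $4.38.
The minimum over all feasible corners is $2.98.

$2.98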